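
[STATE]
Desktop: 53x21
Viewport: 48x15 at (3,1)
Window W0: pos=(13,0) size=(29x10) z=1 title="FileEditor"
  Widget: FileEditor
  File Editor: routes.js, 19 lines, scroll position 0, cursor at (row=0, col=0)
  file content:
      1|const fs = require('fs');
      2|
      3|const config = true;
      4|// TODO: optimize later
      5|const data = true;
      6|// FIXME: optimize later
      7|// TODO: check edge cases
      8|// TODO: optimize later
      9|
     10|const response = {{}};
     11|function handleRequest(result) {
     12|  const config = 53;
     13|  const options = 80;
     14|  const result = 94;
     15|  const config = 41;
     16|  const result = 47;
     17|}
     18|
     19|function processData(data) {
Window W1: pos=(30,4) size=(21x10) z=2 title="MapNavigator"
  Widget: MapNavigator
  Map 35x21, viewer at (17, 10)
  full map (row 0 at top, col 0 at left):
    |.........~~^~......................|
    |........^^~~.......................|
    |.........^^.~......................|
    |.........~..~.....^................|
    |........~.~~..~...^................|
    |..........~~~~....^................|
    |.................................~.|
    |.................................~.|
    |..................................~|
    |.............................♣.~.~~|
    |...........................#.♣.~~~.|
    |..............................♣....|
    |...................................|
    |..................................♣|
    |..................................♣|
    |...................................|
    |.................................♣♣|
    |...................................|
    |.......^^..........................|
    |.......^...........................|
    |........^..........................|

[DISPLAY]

          ┃ FileEditor                ┃         
          ┠───────────────────────────┨         
          ┃█onst fs = require('fs'); ▲┃         
          ┃                ┏━━━━━━━━━━━━━━━━━━━┓
          ┃const config = t┃ MapNavigator      ┃
          ┃// TODO: optimiz┠───────────────────┨
          ┃const data = tru┃...................┃
          ┃// FIXME: optimi┃...................┃
          ┗━━━━━━━━━━━━━━━━┃...................┃
                           ┃.........@.........┃
                           ┃...................┃
                           ┃...................┃
                           ┗━━━━━━━━━━━━━━━━━━━┛
                                                
                                                


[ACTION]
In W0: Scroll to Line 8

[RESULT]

          ┃ FileEditor                ┃         
          ┠───────────────────────────┨         
          ┃// TODO: optimize later   ▲┃         
          ┃                ┏━━━━━━━━━━━━━━━━━━━┓
          ┃const response =┃ MapNavigator      ┃
          ┃function handleR┠───────────────────┨
          ┃  const config =┃...................┃
          ┃  const options ┃...................┃
          ┗━━━━━━━━━━━━━━━━┃...................┃
                           ┃.........@.........┃
                           ┃...................┃
                           ┃...................┃
                           ┗━━━━━━━━━━━━━━━━━━━┛
                                                
                                                


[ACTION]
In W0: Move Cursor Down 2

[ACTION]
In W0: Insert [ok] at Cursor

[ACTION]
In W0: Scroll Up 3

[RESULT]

          ┃ FileEditor                ┃         
          ┠───────────────────────────┨         
          ┃const data = true;        ▲┃         
          ┃// FIXME: optimi┏━━━━━━━━━━━━━━━━━━━┓
          ┃// TODO: check e┃ MapNavigator      ┃
          ┃// TODO: optimiz┠───────────────────┨
          ┃                ┃...................┃
          ┃const response =┃...................┃
          ┗━━━━━━━━━━━━━━━━┃...................┃
                           ┃.........@.........┃
                           ┃...................┃
                           ┃...................┃
                           ┗━━━━━━━━━━━━━━━━━━━┛
                                                
                                                


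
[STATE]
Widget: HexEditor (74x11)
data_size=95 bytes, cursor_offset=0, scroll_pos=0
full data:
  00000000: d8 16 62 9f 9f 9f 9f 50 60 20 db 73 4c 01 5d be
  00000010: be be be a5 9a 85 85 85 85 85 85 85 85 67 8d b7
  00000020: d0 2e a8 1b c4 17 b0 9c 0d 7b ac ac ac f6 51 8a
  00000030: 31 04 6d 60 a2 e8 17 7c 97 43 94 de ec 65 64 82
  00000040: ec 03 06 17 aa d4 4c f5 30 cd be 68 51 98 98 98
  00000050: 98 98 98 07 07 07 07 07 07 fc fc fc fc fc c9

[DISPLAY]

00000000  D8 16 62 9f 9f 9f 9f 50  60 20 db 73 4c 01 5d be  |..b....P` .sL
00000010  be be be a5 9a 85 85 85  85 85 85 85 85 67 8d b7  |.............
00000020  d0 2e a8 1b c4 17 b0 9c  0d 7b ac ac ac f6 51 8a  |.........{...
00000030  31 04 6d 60 a2 e8 17 7c  97 43 94 de ec 65 64 82  |1.m`...|.C...
00000040  ec 03 06 17 aa d4 4c f5  30 cd be 68 51 98 98 98  |......L.0..hQ
00000050  98 98 98 07 07 07 07 07  07 fc fc fc fc fc c9     |.............
                                                                          
                                                                          
                                                                          
                                                                          
                                                                          


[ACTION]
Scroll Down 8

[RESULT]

00000050  98 98 98 07 07 07 07 07  07 fc fc fc fc fc c9     |.............
                                                                          
                                                                          
                                                                          
                                                                          
                                                                          
                                                                          
                                                                          
                                                                          
                                                                          
                                                                          


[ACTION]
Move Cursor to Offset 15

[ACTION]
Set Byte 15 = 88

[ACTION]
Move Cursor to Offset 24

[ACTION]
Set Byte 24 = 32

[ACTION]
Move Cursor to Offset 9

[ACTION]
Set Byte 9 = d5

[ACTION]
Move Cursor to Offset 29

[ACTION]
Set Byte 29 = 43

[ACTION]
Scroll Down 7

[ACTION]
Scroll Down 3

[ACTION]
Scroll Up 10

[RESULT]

00000000  d8 16 62 9f 9f 9f 9f 50  60 d5 db 73 4c 01 5d 88  |..b....P`..sL
00000010  be be be a5 9a 85 85 85  32 85 85 85 85 43 8d b7  |........2....
00000020  d0 2e a8 1b c4 17 b0 9c  0d 7b ac ac ac f6 51 8a  |.........{...
00000030  31 04 6d 60 a2 e8 17 7c  97 43 94 de ec 65 64 82  |1.m`...|.C...
00000040  ec 03 06 17 aa d4 4c f5  30 cd be 68 51 98 98 98  |......L.0..hQ
00000050  98 98 98 07 07 07 07 07  07 fc fc fc fc fc c9     |.............
                                                                          
                                                                          
                                                                          
                                                                          
                                                                          


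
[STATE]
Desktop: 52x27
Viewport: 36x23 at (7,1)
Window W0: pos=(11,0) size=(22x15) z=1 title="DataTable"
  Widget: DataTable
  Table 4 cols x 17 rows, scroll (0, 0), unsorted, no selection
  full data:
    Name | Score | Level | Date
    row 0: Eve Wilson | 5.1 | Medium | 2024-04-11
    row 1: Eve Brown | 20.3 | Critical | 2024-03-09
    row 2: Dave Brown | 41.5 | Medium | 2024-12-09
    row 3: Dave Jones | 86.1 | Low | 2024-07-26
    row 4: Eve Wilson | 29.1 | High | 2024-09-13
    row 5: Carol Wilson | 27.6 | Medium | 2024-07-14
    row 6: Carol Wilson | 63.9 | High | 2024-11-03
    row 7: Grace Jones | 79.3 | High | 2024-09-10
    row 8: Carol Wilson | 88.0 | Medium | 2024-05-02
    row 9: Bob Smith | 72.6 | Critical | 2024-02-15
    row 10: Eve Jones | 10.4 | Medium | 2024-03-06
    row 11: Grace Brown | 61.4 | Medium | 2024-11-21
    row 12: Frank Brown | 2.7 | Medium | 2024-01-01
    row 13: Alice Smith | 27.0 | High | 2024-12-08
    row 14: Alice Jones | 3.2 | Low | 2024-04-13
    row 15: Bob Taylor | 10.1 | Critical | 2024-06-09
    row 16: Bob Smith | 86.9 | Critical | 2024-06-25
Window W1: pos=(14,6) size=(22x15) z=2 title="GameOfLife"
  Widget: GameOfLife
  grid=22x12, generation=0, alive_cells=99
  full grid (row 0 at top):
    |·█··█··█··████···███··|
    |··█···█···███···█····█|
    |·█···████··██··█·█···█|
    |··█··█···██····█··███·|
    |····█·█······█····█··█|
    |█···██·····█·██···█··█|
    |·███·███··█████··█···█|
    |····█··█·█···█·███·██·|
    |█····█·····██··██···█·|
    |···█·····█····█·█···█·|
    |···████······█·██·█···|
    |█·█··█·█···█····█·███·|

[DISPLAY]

    ┃ DataTable          ┃          
    ┠────────────────────┨          
    ┃Name        │Score│L┃          
    ┃────────────┼─────┼─┃          
    ┃Eve Wilson  │5.1  │M┃          
    ┃Ev┏━━━━━━━━━━━━━━━━━━━━┓       
    ┃Da┃ GameOfLife         ┃       
    ┃Da┠────────────────────┨       
    ┃Ev┃Gen: 0              ┃       
    ┃Ca┃·█···█···███···█····┃       
    ┃Ca┃█···████··██··█·█···┃       
    ┃Gr┃·█··█···██····█··███┃       
    ┃Ca┃···█·█······█····█··┃       
    ┗━━┃···██·····█·██···█··┃       
       ┃███·███··█████··█···┃       
       ┃···█··█·█···█·███·██┃       
       ┃····█·····██··██···█┃       
       ┃··█·····█····█·█···█┃       
       ┃··████······█·██·█··┃       
       ┗━━━━━━━━━━━━━━━━━━━━┛       
                                    
                                    
                                    


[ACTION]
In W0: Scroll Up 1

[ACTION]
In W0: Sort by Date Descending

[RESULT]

    ┃ DataTable          ┃          
    ┠────────────────────┨          
    ┃Name        │Score│L┃          
    ┃────────────┼─────┼─┃          
    ┃Dave Brown  │41.5 │M┃          
    ┃Al┏━━━━━━━━━━━━━━━━━━━━┓       
    ┃Gr┃ GameOfLife         ┃       
    ┃Ca┠────────────────────┨       
    ┃Ev┃Gen: 0              ┃       
    ┃Gr┃·█···█···███···█····┃       
    ┃Da┃█···████··██··█·█···┃       
    ┃Ca┃·█··█···██····█··███┃       
    ┃Bo┃···█·█······█····█··┃       
    ┗━━┃···██·····█·██···█··┃       
       ┃███·███··█████··█···┃       
       ┃···█··█·█···█·███·██┃       
       ┃····█·····██··██···█┃       
       ┃··█·····█····█·█···█┃       
       ┃··████······█·██·█··┃       
       ┗━━━━━━━━━━━━━━━━━━━━┛       
                                    
                                    
                                    


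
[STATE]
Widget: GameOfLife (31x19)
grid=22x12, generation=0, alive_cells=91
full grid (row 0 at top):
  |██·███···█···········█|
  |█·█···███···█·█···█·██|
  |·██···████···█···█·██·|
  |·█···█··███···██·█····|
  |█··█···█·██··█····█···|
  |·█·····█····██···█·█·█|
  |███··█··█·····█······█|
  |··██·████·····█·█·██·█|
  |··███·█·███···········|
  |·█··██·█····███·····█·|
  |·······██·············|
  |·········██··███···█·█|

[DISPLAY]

Gen: 0                         
██·███···█···········█         
█·█···███···█·█···█·██         
·██···████···█···█·██·         
·█···█··███···██·█····         
█··█···█·██··█····█···         
·█·····█····██···█·█·█         
███··█··█·····█······█         
··██·████·····█·█·██·█         
··███·█·███···········         
·█··██·█····███·····█·         
·······██·············         
·········██··███···█·█         
                               
                               
                               
                               
                               
                               


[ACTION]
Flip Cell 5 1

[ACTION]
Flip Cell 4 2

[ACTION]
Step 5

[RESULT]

Gen: 5                         
·███████······█·······         
·······█·····██·······         
██··█···███····█···█··         
█·······███···███··█·█         
█···█···█·····█······█         
█···██····██····████·█         
··█·██···███···███···█         
██··██···█··········██         
·············█·█···█·█         
······███···██·····██·         
·········█···██·······         
······██·█············         
                               
                               
                               
                               
                               
                               


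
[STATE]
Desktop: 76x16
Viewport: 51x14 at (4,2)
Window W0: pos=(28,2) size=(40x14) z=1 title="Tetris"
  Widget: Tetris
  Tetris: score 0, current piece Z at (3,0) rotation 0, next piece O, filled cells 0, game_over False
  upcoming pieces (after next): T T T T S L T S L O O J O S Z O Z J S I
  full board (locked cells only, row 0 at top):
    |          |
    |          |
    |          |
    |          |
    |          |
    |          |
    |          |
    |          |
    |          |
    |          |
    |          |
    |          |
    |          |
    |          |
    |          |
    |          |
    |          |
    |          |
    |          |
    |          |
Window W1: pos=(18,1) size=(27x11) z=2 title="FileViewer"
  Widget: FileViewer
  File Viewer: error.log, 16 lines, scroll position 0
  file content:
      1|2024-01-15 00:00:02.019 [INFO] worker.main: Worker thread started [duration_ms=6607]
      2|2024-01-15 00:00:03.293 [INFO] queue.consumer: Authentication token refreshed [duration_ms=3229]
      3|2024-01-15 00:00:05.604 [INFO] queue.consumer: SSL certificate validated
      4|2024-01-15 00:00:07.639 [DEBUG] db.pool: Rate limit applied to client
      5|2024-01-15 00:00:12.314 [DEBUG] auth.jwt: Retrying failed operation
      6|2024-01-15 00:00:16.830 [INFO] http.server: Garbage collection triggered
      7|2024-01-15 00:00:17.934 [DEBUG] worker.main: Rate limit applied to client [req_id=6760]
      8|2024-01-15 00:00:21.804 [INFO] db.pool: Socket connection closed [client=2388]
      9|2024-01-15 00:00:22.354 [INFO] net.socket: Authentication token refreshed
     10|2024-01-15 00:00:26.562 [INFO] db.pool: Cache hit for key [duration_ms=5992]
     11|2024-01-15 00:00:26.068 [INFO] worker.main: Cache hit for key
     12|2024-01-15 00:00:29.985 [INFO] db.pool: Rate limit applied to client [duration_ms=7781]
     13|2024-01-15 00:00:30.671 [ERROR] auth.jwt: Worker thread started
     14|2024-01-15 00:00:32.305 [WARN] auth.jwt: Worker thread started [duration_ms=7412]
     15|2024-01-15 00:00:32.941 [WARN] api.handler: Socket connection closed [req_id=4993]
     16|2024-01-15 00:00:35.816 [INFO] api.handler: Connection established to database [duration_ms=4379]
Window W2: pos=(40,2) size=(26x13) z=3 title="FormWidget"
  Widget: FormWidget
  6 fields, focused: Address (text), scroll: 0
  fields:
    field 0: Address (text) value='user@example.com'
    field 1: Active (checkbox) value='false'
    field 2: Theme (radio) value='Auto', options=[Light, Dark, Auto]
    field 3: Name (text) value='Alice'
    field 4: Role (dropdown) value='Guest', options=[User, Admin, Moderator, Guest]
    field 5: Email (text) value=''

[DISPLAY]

              ┃ FileViewer          ┏━━━━━━━━━━━━━━
              ┠─────────────────────┃ FormWidget   
              ┃2024-01-15 00:00:02.0┠──────────────
              ┃2024-01-15 00:00:03.2┃> Address:    
              ┃2024-01-15 00:00:05.6┃  Active:     
              ┃2024-01-15 00:00:07.6┃  Theme:      
              ┃2024-01-15 00:00:12.3┃  Name:       
              ┃2024-01-15 00:00:16.8┃  Role:       
              ┃2024-01-15 00:00:17.9┃  Email:      
              ┗━━━━━━━━━━━━━━━━━━━━━┃              
                        ┃          │┃              
                        ┃          │┃              
                        ┃          │┗━━━━━━━━━━━━━━
                        ┗━━━━━━━━━━━━━━━━━━━━━━━━━━


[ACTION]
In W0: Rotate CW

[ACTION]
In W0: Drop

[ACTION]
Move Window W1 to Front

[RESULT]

              ┃ FileViewer              ┃━━━━━━━━━━
              ┠─────────────────────────┨mWidget   
              ┃2024-01-15 00:00:02.019 ▲┃──────────
              ┃2024-01-15 00:00:03.293 █┃dress:    
              ┃2024-01-15 00:00:05.604 ░┃tive:     
              ┃2024-01-15 00:00:07.639 ░┃eme:      
              ┃2024-01-15 00:00:12.314 ░┃me:       
              ┃2024-01-15 00:00:16.830 ░┃le:       
              ┃2024-01-15 00:00:17.934 ▼┃ail:      
              ┗━━━━━━━━━━━━━━━━━━━━━━━━━┛          
                        ┃          │┃              
                        ┃          │┃              
                        ┃          │┗━━━━━━━━━━━━━━
                        ┗━━━━━━━━━━━━━━━━━━━━━━━━━━


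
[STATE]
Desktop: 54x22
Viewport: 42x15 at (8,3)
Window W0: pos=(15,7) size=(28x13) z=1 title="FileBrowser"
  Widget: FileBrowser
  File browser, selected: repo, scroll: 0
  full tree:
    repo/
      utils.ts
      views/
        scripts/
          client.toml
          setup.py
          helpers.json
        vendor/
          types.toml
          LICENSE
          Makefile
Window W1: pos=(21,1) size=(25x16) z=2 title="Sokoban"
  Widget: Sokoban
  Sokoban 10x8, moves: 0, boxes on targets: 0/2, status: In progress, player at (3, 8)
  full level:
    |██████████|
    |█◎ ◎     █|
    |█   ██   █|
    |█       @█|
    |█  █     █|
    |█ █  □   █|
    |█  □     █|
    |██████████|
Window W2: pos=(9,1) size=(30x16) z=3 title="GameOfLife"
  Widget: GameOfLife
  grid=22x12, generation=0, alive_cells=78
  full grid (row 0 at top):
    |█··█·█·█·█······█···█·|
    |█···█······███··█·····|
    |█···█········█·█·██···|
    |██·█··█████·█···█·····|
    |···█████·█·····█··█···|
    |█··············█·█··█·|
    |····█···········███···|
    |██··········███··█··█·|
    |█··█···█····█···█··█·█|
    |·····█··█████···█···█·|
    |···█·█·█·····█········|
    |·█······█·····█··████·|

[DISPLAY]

 ┠────────────────────────────┨──────┨    
 ┃Gen: 0                      ┃      ┃    
 ┃█··█·█·█·█······█···█·      ┃      ┃    
 ┃█···█······███··█·····      ┃      ┃    
 ┃█···█········█·█·██···      ┃      ┃    
 ┃██·█··█████·█···█·····      ┃      ┃    
 ┃···█████·█·····█··█···      ┃      ┃    
 ┃█··············█·█··█·      ┃      ┃    
 ┃····█···········███···      ┃      ┃    
 ┃██··········███··█··█·      ┃      ┃    
 ┃█··█···█····█···█··█·█      ┃      ┃    
 ┃·····█··█████···█···█·      ┃      ┃    
 ┃···█·█·█·····█········      ┃      ┃    
 ┗━━━━━━━━━━━━━━━━━━━━━━━━━━━━┛━━━━━━┛    
       ┃                          ┃       


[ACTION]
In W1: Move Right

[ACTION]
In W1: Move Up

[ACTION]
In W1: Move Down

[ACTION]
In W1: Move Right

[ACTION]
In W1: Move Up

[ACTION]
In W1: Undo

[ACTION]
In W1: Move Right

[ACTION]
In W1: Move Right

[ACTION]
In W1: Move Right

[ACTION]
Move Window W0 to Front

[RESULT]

 ┠────────────────────────────┨──────┨    
 ┃Gen: 0                      ┃      ┃    
 ┃█··█·█·█·█······█···█·      ┃      ┃    
 ┃█···█······███··█·····      ┃      ┃    
 ┃█···█┏━━━━━━━━━━━━━━━━━━━━━━━━━━┓  ┃    
 ┃██·█·┃ FileBrowser              ┃  ┃    
 ┃···██┠──────────────────────────┨  ┃    
 ┃█····┃> [-] repo/               ┃  ┃    
 ┃····█┃    utils.ts              ┃  ┃    
 ┃██···┃    [+] views/            ┃  ┃    
 ┃█··█·┃                          ┃  ┃    
 ┃·····┃                          ┃  ┃    
 ┃···█·┃                          ┃  ┃    
 ┗━━━━━┃                          ┃━━┛    
       ┃                          ┃       


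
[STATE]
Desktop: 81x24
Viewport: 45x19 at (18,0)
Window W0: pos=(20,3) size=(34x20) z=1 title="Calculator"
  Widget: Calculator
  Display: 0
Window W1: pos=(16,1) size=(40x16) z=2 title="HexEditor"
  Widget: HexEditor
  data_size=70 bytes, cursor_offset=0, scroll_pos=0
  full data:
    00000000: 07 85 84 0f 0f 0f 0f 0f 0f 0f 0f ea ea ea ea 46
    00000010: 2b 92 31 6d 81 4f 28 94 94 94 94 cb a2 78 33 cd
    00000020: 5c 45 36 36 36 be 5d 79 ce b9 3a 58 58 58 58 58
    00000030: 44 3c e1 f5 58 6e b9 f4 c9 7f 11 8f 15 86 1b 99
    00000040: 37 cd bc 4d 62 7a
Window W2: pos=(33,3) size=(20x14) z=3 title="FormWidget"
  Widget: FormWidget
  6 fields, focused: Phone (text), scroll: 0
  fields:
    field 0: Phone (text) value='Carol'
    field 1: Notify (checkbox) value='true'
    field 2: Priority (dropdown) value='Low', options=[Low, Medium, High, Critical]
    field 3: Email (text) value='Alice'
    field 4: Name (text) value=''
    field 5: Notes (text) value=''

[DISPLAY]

                                             
━━━━━━━━━━━━━━━━━━━━━━━━━━━━━━━━━━━━━┓       
HexEditor                            ┃       
───────────────┏━━━━━━━━━━━━━━━━━━┓──┨       
0000000  07 85 ┃ FormWidget       ┃f ┃       
0000010  2b 92 ┠──────────────────┨4 ┃       
0000020  5c 45 ┃> Phone:      [Ca]┃e ┃       
0000030  44 3c ┃  Notify:     [x] ┃9 ┃       
0000040  37 cd ┃  Priority:   [L▼]┃  ┃       
               ┃  Email:      [Al]┃  ┃       
               ┃  Name:       [  ]┃  ┃       
               ┃  Notes:      [  ]┃  ┃       
               ┃                  ┃  ┃       
               ┃                  ┃  ┃       
               ┃                  ┃  ┃       
               ┃                  ┃  ┃       
━━━━━━━━━━━━━━━┗━━━━━━━━━━━━━━━━━━┛━━┛       
  ┃└───┴───┴───┴───┘               ┃         
  ┃                                ┃         


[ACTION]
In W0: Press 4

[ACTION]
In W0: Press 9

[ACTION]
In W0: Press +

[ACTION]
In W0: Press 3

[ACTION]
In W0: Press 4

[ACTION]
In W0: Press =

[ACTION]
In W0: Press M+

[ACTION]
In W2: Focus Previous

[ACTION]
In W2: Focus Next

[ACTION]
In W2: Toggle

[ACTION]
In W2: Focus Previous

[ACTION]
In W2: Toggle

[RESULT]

                                             
━━━━━━━━━━━━━━━━━━━━━━━━━━━━━━━━━━━━━┓       
HexEditor                            ┃       
───────────────┏━━━━━━━━━━━━━━━━━━┓──┨       
0000000  07 85 ┃ FormWidget       ┃f ┃       
0000010  2b 92 ┠──────────────────┨4 ┃       
0000020  5c 45 ┃  Phone:      [Ca]┃e ┃       
0000030  44 3c ┃  Notify:     [x] ┃9 ┃       
0000040  37 cd ┃  Priority:   [L▼]┃  ┃       
               ┃  Email:      [Al]┃  ┃       
               ┃  Name:       [  ]┃  ┃       
               ┃> Notes:      [  ]┃  ┃       
               ┃                  ┃  ┃       
               ┃                  ┃  ┃       
               ┃                  ┃  ┃       
               ┃                  ┃  ┃       
━━━━━━━━━━━━━━━┗━━━━━━━━━━━━━━━━━━┛━━┛       
  ┃└───┴───┴───┴───┘               ┃         
  ┃                                ┃         


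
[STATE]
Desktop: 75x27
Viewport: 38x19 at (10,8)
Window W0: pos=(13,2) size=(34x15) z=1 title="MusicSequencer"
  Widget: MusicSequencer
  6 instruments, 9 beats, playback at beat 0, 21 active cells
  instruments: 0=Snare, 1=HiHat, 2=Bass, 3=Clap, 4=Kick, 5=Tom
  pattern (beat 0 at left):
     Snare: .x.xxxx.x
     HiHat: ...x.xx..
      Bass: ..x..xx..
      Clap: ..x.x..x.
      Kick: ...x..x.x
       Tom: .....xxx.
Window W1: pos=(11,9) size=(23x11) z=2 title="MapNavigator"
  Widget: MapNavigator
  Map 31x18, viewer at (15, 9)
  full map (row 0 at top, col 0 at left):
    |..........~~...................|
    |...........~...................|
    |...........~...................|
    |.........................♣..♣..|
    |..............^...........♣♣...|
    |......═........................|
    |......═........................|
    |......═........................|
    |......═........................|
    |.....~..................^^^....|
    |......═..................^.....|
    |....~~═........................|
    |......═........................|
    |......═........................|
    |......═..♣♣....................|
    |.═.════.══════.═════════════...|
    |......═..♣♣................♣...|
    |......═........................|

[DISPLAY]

   ┃  Bass··█··██··                 ┃ 
 ┏━━━━━━━━━━━━━━━━━━━━━┓            ┃ 
 ┃ MapNavigator        ┃            ┃ 
 ┠─────────────────────┨            ┃ 
 ┃.═...................┃            ┃ 
 ┃.═...................┃            ┃ 
 ┃.═...................┃            ┃ 
 ┃~.........@........^^┃            ┃ 
 ┃.═..................^┃━━━━━━━━━━━━┛ 
 ┃~═...................┃              
 ┃.═...................┃              
 ┗━━━━━━━━━━━━━━━━━━━━━┛              
                                      
                                      
                                      
                                      
                                      
                                      
                                      


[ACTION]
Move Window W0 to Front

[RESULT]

   ┃  Bass··█··██··                 ┃ 
 ┏━┃  Clap··█·█··█·                 ┃ 
 ┃ ┃  Kick···█··█·█                 ┃ 
 ┠─┃   Tom·····███·                 ┃ 
 ┃.┃                                ┃ 
 ┃.┃                                ┃ 
 ┃.┃                                ┃ 
 ┃~┃                                ┃ 
 ┃.┗━━━━━━━━━━━━━━━━━━━━━━━━━━━━━━━━┛ 
 ┃~═...................┃              
 ┃.═...................┃              
 ┗━━━━━━━━━━━━━━━━━━━━━┛              
                                      
                                      
                                      
                                      
                                      
                                      
                                      


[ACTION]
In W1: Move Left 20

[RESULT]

   ┃  Bass··█··██··                 ┃ 
 ┏━┃  Clap··█·█··█·                 ┃ 
 ┃ ┃  Kick···█··█·█                 ┃ 
 ┠─┃   Tom·····███·                 ┃ 
 ┃ ┃                                ┃ 
 ┃ ┃                                ┃ 
 ┃ ┃                                ┃ 
 ┃ ┃                                ┃ 
 ┃ ┗━━━━━━━━━━━━━━━━━━━━━━━━━━━━━━━━┛ 
 ┃          ....~~═....┃              
 ┃          ......═....┃              
 ┗━━━━━━━━━━━━━━━━━━━━━┛              
                                      
                                      
                                      
                                      
                                      
                                      
                                      


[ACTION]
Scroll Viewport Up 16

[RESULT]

                                      
                                      
   ┏━━━━━━━━━━━━━━━━━━━━━━━━━━━━━━━━┓ 
   ┃ MusicSequencer                 ┃ 
   ┠────────────────────────────────┨ 
   ┃      ▼12345678                 ┃ 
   ┃ Snare·█·████·█                 ┃ 
   ┃ HiHat···█·██··                 ┃ 
   ┃  Bass··█··██··                 ┃ 
 ┏━┃  Clap··█·█··█·                 ┃ 
 ┃ ┃  Kick···█··█·█                 ┃ 
 ┠─┃   Tom·····███·                 ┃ 
 ┃ ┃                                ┃ 
 ┃ ┃                                ┃ 
 ┃ ┃                                ┃ 
 ┃ ┃                                ┃ 
 ┃ ┗━━━━━━━━━━━━━━━━━━━━━━━━━━━━━━━━┛ 
 ┃          ....~~═....┃              
 ┃          ......═....┃              


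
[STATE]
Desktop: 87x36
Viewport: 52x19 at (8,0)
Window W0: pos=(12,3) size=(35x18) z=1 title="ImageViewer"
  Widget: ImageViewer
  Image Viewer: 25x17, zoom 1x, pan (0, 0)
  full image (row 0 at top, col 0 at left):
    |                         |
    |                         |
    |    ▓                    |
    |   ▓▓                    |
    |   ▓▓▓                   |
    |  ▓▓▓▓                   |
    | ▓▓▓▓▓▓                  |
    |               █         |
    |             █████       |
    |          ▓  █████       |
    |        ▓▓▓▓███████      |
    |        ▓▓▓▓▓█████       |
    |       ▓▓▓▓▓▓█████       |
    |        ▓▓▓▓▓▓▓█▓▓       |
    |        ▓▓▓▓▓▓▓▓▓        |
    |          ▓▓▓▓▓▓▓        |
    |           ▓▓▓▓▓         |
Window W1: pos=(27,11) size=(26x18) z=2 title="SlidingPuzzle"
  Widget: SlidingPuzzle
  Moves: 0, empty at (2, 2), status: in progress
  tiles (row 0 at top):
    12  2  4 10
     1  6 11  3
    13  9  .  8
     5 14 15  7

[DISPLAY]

                                                    
                                                    
                                                    
    ┏━━━━━━━━━━━━━━━━━━━━━━━━━━━━━━━━━┓             
    ┃ ImageViewer                     ┃             
    ┠─────────────────────────────────┨             
    ┃                                 ┃             
    ┃                                 ┃             
    ┃    ▓                            ┃             
    ┃   ▓▓                            ┃             
    ┃   ▓▓▓                           ┃             
    ┃  ▓▓▓▓        ┏━━━━━━━━━━━━━━━━━━━━━━━━┓       
    ┃ ▓▓▓▓▓▓       ┃ SlidingPuzzle          ┃       
    ┃              ┠────────────────────────┨       
    ┃             █┃┌────┬────┬────┬────┐   ┃       
    ┃          ▓  █┃│ 12 │  2 │  4 │ 10 │   ┃       
    ┃        ▓▓▓▓██┃├────┼────┼────┼────┤   ┃       
    ┃        ▓▓▓▓▓█┃│  1 │  6 │ 11 │  3 │   ┃       
    ┃       ▓▓▓▓▓▓█┃├────┼────┼────┼────┤   ┃       


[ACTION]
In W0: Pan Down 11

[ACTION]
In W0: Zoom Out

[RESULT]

                                                    
                                                    
                                                    
    ┏━━━━━━━━━━━━━━━━━━━━━━━━━━━━━━━━━┓             
    ┃ ImageViewer                     ┃             
    ┠─────────────────────────────────┨             
    ┃        ▓▓▓▓▓█████               ┃             
    ┃       ▓▓▓▓▓▓█████               ┃             
    ┃        ▓▓▓▓▓▓▓█▓▓               ┃             
    ┃        ▓▓▓▓▓▓▓▓▓                ┃             
    ┃          ▓▓▓▓▓▓▓                ┃             
    ┃           ▓▓▓┏━━━━━━━━━━━━━━━━━━━━━━━━┓       
    ┃              ┃ SlidingPuzzle          ┃       
    ┃              ┠────────────────────────┨       
    ┃              ┃┌────┬────┬────┬────┐   ┃       
    ┃              ┃│ 12 │  2 │  4 │ 10 │   ┃       
    ┃              ┃├────┼────┼────┼────┤   ┃       
    ┃              ┃│  1 │  6 │ 11 │  3 │   ┃       
    ┃              ┃├────┼────┼────┼────┤   ┃       


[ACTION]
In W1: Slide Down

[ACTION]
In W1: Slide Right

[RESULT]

                                                    
                                                    
                                                    
    ┏━━━━━━━━━━━━━━━━━━━━━━━━━━━━━━━━━┓             
    ┃ ImageViewer                     ┃             
    ┠─────────────────────────────────┨             
    ┃        ▓▓▓▓▓█████               ┃             
    ┃       ▓▓▓▓▓▓█████               ┃             
    ┃        ▓▓▓▓▓▓▓█▓▓               ┃             
    ┃        ▓▓▓▓▓▓▓▓▓                ┃             
    ┃          ▓▓▓▓▓▓▓                ┃             
    ┃           ▓▓▓┏━━━━━━━━━━━━━━━━━━━━━━━━┓       
    ┃              ┃ SlidingPuzzle          ┃       
    ┃              ┠────────────────────────┨       
    ┃              ┃┌────┬────┬────┬────┐   ┃       
    ┃              ┃│ 12 │  2 │  4 │ 10 │   ┃       
    ┃              ┃├────┼────┼────┼────┤   ┃       
    ┃              ┃│  1 │    │  6 │  3 │   ┃       
    ┃              ┃├────┼────┼────┼────┤   ┃       


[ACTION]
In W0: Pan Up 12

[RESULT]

                                                    
                                                    
                                                    
    ┏━━━━━━━━━━━━━━━━━━━━━━━━━━━━━━━━━┓             
    ┃ ImageViewer                     ┃             
    ┠─────────────────────────────────┨             
    ┃                                 ┃             
    ┃                                 ┃             
    ┃    ▓                            ┃             
    ┃   ▓▓                            ┃             
    ┃   ▓▓▓                           ┃             
    ┃  ▓▓▓▓        ┏━━━━━━━━━━━━━━━━━━━━━━━━┓       
    ┃ ▓▓▓▓▓▓       ┃ SlidingPuzzle          ┃       
    ┃              ┠────────────────────────┨       
    ┃             █┃┌────┬────┬────┬────┐   ┃       
    ┃          ▓  █┃│ 12 │  2 │  4 │ 10 │   ┃       
    ┃        ▓▓▓▓██┃├────┼────┼────┼────┤   ┃       
    ┃        ▓▓▓▓▓█┃│  1 │    │  6 │  3 │   ┃       
    ┃       ▓▓▓▓▓▓█┃├────┼────┼────┼────┤   ┃       
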